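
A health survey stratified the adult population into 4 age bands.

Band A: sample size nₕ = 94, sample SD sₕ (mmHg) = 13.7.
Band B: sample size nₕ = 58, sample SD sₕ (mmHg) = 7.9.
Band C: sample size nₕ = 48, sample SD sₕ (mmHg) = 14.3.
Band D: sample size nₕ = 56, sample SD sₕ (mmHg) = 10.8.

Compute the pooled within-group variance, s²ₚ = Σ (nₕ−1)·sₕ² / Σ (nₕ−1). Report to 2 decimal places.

146.98

Degrees of freedom: 93 + 57 + 47 + 55 = 252.
Σ(nₕ−1)sₕ² = 93·187.69 + 57·62.41 + 47·204.49 + 55·116.64 = 37038.77.
s²ₚ = 37038.77 / 252 = 146.9792... → 146.98.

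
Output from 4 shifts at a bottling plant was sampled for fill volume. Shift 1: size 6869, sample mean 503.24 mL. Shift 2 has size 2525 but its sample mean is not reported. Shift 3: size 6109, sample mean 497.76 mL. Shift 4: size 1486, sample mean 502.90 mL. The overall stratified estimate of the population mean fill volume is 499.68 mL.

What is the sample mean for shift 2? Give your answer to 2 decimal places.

N = 6869 + 2525 + 6109 + 1486 = 16989.
Overall total = μ·N = 499.68·16989 = 8489063.52.
Subtract the known strata: 6869·503.24 + 6109·497.76 + 1486·502.90 = 7244880.8.
Remaining total for shift 2: 8489063.52 − 7244880.8 = 1244182.72.
Divide by its size: 1244182.72 / 2525 = 492.7456... → 492.75.

492.75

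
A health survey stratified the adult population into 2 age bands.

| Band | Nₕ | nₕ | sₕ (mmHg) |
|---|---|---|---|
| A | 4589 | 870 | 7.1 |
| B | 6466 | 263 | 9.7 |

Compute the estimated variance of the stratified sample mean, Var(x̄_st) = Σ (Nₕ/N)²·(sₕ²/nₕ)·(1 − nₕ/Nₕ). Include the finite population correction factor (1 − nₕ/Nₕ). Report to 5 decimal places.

N = 11055. Term for each stratum: Wₕ²sₕ²/nₕ·(1−nₕ/Nₕ).
Var(x̄_st) = 0.00809141 + 0.11741071 = 0.12550212 → 0.12550.

0.12550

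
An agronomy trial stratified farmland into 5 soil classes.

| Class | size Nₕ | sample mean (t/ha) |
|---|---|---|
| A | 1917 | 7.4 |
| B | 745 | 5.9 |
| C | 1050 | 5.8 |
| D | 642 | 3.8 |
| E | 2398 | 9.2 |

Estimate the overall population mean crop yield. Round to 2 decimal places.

7.28

x̄_st = (Σ Nₕx̄ₕ) / (Σ Nₕ) = (1917·7.4 + 745·5.9 + 1050·5.8 + 642·3.8 + 2398·9.2) / 6752
= 49172.5 / 6752 = 7.2827... → 7.28.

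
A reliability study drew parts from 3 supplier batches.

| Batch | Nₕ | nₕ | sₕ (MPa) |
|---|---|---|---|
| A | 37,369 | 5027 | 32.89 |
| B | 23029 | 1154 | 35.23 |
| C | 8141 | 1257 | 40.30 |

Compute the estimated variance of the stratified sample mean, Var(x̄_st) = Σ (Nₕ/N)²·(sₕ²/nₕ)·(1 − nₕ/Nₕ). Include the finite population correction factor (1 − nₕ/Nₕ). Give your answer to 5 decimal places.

0.18611

N = 68539; Wₕ = Nₕ/N.
batch A: (37369/68539)²·32.89²/5027·(1 − 5027/37369) = 0.05536326
batch B: (23029/68539)²·35.23²/1154·(1 − 1154/23029) = 0.11533659
batch C: (8141/68539)²·40.30²/1257·(1 − 1257/8141) = 0.01541409
Sum = 0.18611394 → 0.18611.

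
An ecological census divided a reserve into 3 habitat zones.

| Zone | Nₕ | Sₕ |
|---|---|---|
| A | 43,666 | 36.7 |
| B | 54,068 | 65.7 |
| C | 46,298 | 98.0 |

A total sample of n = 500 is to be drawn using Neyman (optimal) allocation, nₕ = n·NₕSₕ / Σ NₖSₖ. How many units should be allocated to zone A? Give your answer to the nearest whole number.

Σ NₕSₕ = 43666·36.7 + 54068·65.7 + 46298·98.0 = 9692013.8.
Share for A: 1602542.2/9692013.8 = 0.16535.
n_A = 500 × 0.16535 = 82.673... → 83.

83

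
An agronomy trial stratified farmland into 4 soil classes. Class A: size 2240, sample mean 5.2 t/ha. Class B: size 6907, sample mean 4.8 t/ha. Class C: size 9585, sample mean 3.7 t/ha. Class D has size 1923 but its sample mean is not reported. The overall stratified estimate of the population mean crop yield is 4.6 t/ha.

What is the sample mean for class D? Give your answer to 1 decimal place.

N = 2240 + 6907 + 9585 + 1923 = 20655.
Overall total = μ·N = 4.6·20655 = 95013.
Subtract the known strata: 2240·5.2 + 6907·4.8 + 9585·3.7 = 80266.1.
Remaining total for class D: 95013 − 80266.1 = 14746.9.
Divide by its size: 14746.9 / 1923 = 7.669... → 7.7.

7.7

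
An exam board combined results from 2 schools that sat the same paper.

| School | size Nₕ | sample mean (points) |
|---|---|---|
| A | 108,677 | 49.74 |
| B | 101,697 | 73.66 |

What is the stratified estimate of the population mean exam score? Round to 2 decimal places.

61.30

N = 108677 + 101697 = 210374.
Overall mean = Σ (Nₕ/N)·x̄ₕ — weight by population share, not a simple average.
Σ Nₕx̄ₕ = 108677·49.74 + 101697·73.66 = 5405593.98 + 7491001.02 = 12896595.
Divide by N: 12896595 / 210374 = 61.3032... → 61.30.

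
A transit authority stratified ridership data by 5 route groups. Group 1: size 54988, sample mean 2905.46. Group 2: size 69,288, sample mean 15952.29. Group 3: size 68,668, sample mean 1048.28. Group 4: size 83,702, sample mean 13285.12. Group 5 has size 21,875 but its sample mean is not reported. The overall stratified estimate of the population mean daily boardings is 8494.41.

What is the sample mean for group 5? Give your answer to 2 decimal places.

3964.24

N = 54988 + 69288 + 68668 + 83702 + 21875 = 298521.
Overall total = μ·N = 8494.41·298521 = 2535759767.61.
Subtract the known strata: 54988·2905.46 + 69288·15952.29 + 68668·1048.28 + 83702·13285.12 = 2449042109.28.
Remaining total for group 5: 2535759767.61 − 2449042109.28 = 86717658.33.
Divide by its size: 86717658.33 / 21875 = 3964.2358... → 3964.24.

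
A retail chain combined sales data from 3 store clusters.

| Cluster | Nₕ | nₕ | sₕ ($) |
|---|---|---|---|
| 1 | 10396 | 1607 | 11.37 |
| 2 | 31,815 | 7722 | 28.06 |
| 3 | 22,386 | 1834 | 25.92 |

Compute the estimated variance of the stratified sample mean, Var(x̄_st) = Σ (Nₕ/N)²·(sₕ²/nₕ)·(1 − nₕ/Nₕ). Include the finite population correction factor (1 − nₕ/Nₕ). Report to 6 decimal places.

N = 64597; Wₕ = Nₕ/N.
cluster 1: (10396/64597)²·11.37²/1607·(1 − 1607/10396) = 0.001761514
cluster 2: (31815/64597)²·28.06²/7722·(1 − 7722/31815) = 0.018730253
cluster 3: (22386/64597)²·25.92²/1834·(1 − 1834/22386) = 0.040390251
Sum = 0.060882018 → 0.060882.

0.060882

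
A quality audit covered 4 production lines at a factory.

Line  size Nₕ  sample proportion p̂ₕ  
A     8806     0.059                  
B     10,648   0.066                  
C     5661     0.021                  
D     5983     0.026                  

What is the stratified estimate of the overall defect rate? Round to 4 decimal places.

0.0481

Wₕ = Nₕ/N with N = 31098: 0.2832, 0.3424, 0.1820, 0.1924.
p̂_st = 0.2832·0.059 + 0.3424·0.066 + 0.1820·0.021 + 0.1924·0.026 ≈ 0.048130... → 0.0481.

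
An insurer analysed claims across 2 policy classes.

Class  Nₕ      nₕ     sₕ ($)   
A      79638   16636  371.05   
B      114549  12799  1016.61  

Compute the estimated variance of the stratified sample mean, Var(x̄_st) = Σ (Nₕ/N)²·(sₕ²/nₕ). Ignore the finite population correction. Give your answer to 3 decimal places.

29.490

N = 194187; Wₕ = Nₕ/N.
class A: (79638/194187)²·371.05²/16636 = 1.391927
class B: (114549/194187)²·1016.61²/12799 = 28.097975
Sum = 29.489901 → 29.490.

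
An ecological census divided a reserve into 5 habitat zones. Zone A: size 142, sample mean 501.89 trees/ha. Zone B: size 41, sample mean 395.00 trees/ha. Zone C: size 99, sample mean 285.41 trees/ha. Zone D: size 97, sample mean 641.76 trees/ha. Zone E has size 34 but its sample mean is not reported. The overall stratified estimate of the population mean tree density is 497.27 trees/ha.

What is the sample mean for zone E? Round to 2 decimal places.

Σ Nₕx̄ₕ = N·μ, so 34·x̄_E = 413·497.27 − (142·501.89 + 41·395.00 + 99·285.41 + 97·641.76).
= 205372.51 − 177969.69 = 27402.82.
x̄_E = 27402.82 / 34 = 805.9653... → 805.97.

805.97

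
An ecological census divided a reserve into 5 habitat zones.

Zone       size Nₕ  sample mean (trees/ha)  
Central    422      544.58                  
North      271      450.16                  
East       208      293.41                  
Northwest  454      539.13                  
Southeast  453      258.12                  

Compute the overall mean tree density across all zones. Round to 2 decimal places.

x̄_st = (Σ Nₕx̄ₕ) / (Σ Nₕ) = (422·544.58 + 271·450.16 + 208·293.41 + 454·539.13 + 453·258.12) / 1808
= 774528.78 / 1808 = 428.3898... → 428.39.

428.39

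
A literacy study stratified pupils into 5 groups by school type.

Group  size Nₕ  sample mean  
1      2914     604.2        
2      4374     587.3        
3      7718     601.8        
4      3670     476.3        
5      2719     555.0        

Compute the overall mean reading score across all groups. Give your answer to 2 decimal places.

x̄_st = (Σ Nₕx̄ₕ) / (Σ Nₕ) = (2914·604.2 + 4374·587.3 + 7718·601.8 + 3670·476.3 + 2719·555.0) / 21395
= 12231247.4 / 21395 = 571.6872... → 571.69.

571.69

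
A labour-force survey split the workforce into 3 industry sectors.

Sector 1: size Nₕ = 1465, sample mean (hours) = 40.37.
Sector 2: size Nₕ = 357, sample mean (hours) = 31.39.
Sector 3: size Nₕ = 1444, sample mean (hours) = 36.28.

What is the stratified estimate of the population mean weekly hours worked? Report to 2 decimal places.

x̄_st = (Σ Nₕx̄ₕ) / (Σ Nₕ) = (1465·40.37 + 357·31.39 + 1444·36.28) / 3266
= 122736.6 / 3266 = 37.5801... → 37.58.

37.58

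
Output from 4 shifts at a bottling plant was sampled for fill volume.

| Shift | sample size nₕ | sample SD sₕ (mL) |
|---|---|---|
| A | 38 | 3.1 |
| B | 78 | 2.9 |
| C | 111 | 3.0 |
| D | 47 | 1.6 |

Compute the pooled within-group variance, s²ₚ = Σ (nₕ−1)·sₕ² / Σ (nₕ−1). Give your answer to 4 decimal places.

7.8181

Degrees of freedom: 37 + 77 + 110 + 46 = 270.
Σ(nₕ−1)sₕ² = 37·9.61 + 77·8.41 + 110·9 + 46·2.56 = 2110.9.
s²ₚ = 2110.9 / 270 = 7.818148... → 7.8181.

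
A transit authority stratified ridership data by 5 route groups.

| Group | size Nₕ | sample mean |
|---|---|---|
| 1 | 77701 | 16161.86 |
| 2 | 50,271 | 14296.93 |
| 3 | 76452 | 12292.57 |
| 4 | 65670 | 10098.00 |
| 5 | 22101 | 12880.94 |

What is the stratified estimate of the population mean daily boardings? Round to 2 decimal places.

N = 77701 + 50271 + 76452 + 65670 + 22101 = 292195.
Weight each subgroup mean by Nₕ/N and sum.
Σ Nₕx̄ₕ = 77701·16161.86 + 50271·14296.93 + 76452·12292.57 + 65670·10098.00 + 22101·12880.94 = 1255792683.86 + 718720968.03 + 939791561.64 + 663135660 + 284681654.94 = 3862122528.47.
Divide by N: 3862122528.47 / 292195 = 13217.6202... → 13217.62.

13217.62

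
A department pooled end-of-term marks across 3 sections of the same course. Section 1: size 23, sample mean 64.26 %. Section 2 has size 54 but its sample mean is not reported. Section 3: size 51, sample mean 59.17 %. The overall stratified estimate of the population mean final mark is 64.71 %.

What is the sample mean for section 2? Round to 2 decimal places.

N = 23 + 54 + 51 = 128.
Overall total = μ·N = 64.71·128 = 8282.88.
Subtract the known strata: 23·64.26 + 51·59.17 = 4495.65.
Remaining total for section 2: 8282.88 − 4495.65 = 3787.23.
Divide by its size: 3787.23 / 54 = 70.1339... → 70.13.

70.13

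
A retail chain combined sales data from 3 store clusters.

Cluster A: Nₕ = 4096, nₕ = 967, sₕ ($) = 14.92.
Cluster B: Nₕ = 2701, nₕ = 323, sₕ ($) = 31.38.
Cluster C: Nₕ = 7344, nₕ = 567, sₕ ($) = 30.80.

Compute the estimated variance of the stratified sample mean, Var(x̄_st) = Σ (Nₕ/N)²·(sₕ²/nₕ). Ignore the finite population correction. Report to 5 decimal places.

N = 14141. Term for each stratum: Wₕ²sₕ²/nₕ.
Var(x̄_st) = 0.01931394 + 0.11122240 + 0.45125650 = 0.58179284 → 0.58179.

0.58179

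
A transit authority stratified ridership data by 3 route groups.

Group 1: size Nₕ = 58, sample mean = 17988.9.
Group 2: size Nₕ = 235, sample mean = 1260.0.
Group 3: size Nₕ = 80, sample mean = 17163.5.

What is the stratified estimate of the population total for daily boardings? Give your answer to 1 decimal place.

2712536.2

Population total = Σ Nₕ·x̄ₕ (each stratum's size times its mean).
58·17988.9 + 235·1260.0 + 80·17163.5 = 1043356.2 + 296100 + 1373080 = 2712536.2.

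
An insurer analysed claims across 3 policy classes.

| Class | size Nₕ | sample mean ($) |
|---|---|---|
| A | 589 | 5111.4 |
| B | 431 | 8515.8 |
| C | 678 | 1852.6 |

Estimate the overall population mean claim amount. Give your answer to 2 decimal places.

4674.32

N = 589 + 431 + 678 = 1698.
Weight each subgroup mean by Nₕ/N and sum.
Σ Nₕx̄ₕ = 589·5111.4 + 431·8515.8 + 678·1852.6 = 3010614.6 + 3670309.8 + 1256062.8 = 7936987.2.
Divide by N: 7936987.2 / 1698 = 4674.3152... → 4674.32.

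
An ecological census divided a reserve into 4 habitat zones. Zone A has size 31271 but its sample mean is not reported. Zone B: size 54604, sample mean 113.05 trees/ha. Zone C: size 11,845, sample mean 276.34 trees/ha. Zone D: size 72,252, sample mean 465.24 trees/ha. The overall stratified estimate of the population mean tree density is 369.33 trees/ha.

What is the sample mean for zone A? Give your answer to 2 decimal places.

Σ Nₕx̄ₕ = N·μ, so 31271·x̄_A = 169972·369.33 − (54604·113.05 + 11845·276.34 + 72252·465.24).
= 62775758.76 − 43060749.98 = 19715008.78.
x̄_A = 19715008.78 / 31271 = 630.4566... → 630.46.

630.46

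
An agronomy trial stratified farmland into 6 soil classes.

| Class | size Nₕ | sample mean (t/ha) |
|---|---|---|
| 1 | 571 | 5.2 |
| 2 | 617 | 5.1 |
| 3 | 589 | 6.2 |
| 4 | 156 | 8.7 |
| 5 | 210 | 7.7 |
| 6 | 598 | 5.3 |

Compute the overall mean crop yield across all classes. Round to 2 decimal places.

x̄_st = (Σ Nₕx̄ₕ) / (Σ Nₕ) = (571·5.2 + 617·5.1 + 589·6.2 + 156·8.7 + 210·7.7 + 598·5.3) / 2741
= 15911.3 / 2741 = 5.8049... → 5.80.

5.80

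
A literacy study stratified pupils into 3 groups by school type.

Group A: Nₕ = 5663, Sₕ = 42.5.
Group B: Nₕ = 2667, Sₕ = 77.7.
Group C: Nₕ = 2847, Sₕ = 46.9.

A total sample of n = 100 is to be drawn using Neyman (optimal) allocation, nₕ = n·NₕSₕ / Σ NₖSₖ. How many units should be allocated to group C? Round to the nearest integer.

A: NₕSₕ = 5663·42.5 = 240677.5
B: NₕSₕ = 2667·77.7 = 207225.9
C: NₕSₕ = 2847·46.9 = 133524.3
Σ NₕSₕ = 581427.7.
n_C = 100·133524.3/581427.7 = 22.965... → 23.

23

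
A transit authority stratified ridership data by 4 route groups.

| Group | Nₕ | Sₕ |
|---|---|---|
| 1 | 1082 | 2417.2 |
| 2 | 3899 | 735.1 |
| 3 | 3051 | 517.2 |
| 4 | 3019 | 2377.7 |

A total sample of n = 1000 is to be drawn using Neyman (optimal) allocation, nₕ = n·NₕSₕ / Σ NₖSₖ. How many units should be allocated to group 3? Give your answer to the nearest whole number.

Σ NₕSₕ = 1082·2417.2 + 3899·735.1 + 3051·517.2 + 3019·2377.7 = 14237818.8.
Share for 3: 1577977.2/14237818.8 = 0.11083.
n_3 = 1000 × 0.11083 = 110.830... → 111.

111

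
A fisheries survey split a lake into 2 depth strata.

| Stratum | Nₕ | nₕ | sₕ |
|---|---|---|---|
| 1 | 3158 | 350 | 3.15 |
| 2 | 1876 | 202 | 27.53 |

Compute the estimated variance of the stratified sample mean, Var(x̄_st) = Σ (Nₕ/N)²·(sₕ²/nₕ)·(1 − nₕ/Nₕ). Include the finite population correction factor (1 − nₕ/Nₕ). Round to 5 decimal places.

N = 5034; Wₕ = Nₕ/N.
stratum 1: (3158/5034)²·3.15²/350·(1 − 350/3158) = 0.00992055
stratum 2: (1876/5034)²·27.53²/202·(1 − 202/1876) = 0.46496784
Sum = 0.47488840 → 0.47489.

0.47489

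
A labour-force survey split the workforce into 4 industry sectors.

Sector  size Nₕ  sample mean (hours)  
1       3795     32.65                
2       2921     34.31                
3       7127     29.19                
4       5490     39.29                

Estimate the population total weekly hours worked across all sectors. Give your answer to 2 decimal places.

647865.49

1: 3795·32.65 = 123906.75
2: 2921·34.31 = 100219.51
3: 7127·29.19 = 208037.13
4: 5490·39.29 = 215702.1
τ̂ = Σ Nₕx̄ₕ = 647865.49.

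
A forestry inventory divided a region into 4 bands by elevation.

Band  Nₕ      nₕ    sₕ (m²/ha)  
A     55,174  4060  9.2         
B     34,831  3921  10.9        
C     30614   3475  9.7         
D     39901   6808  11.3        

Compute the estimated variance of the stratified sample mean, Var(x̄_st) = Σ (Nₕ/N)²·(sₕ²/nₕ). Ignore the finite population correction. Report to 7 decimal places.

0.0060334

N = 160520. Term for each stratum: Wₕ²sₕ²/nₕ.
Var(x̄_st) = 0.0024629765 + 0.0014266904 + 0.0009848510 + 0.0011589017 = 0.0060334195 → 0.0060334.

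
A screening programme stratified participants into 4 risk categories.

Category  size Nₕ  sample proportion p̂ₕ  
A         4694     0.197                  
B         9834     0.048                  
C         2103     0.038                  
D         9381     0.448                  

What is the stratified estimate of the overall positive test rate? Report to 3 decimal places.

Wₕ = Nₕ/N with N = 26012: 0.1805, 0.3781, 0.0808, 0.3606.
p̂_st = 0.1805·0.197 + 0.3781·0.048 + 0.0808·0.038 + 0.3606·0.448 ≈ 0.21834... → 0.218.

0.218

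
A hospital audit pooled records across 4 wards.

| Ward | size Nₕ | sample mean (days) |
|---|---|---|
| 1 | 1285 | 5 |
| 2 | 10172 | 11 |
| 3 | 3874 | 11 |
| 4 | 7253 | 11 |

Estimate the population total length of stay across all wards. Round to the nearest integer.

1: 1285·5 = 6425
2: 10172·11 = 111892
3: 3874·11 = 42614
4: 7253·11 = 79783
τ̂ = Σ Nₕx̄ₕ = 240714.

240714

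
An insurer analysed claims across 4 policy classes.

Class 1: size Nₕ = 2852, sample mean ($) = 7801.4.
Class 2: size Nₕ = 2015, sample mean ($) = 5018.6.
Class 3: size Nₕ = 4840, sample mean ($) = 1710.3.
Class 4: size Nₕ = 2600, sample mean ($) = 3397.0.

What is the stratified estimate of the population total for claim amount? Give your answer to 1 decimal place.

49472123.8

1: 2852·7801.4 = 22249592.8
2: 2015·5018.6 = 10112479
3: 4840·1710.3 = 8277852
4: 2600·3397.0 = 8832200
τ̂ = Σ Nₕx̄ₕ = 49472123.8.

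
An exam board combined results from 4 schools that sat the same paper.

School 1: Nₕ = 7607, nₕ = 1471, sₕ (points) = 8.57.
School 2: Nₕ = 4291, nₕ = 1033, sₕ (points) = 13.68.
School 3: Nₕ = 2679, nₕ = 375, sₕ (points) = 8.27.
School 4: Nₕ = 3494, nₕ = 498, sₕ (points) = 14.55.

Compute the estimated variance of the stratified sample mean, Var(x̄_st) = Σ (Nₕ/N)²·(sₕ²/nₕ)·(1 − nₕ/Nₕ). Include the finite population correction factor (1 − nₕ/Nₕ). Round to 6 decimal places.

0.031966

N = 18071. Term for each stratum: Wₕ²sₕ²/nₕ·(1−nₕ/Nₕ).
Var(x̄_st) = 0.007136469 + 0.007755630 + 0.003447232 + 0.013626897 = 0.031966229 → 0.031966.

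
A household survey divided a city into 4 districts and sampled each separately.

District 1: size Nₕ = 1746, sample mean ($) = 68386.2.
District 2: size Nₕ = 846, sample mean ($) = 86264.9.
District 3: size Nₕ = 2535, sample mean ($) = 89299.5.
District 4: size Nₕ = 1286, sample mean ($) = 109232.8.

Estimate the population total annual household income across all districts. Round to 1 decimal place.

Population total = Σ Nₕ·x̄ₕ (each stratum's size times its mean).
1746·68386.2 + 846·86264.9 + 2535·89299.5 + 1286·109232.8 = 119402305.2 + 72980105.4 + 226374232.5 + 140473380.8 = 559230023.9.

559230023.9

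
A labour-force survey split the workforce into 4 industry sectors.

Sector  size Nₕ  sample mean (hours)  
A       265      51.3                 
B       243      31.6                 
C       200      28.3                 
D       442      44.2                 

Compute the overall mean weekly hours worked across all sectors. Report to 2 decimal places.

40.41

N = 1150; weights Wₕ = Nₕ/N = (0.2304, 0.2113, 0.1739, 0.3843).
x̄_st = Σ Wₕ·x̄ₕ = 0.2304·51.3 + 0.2113·31.6 + 0.1739·28.3 + 0.3843·44.2 ≈ 40.4084...
→ 40.41.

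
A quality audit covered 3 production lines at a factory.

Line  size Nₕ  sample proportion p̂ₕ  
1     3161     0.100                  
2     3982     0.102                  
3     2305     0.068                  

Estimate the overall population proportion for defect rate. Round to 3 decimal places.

0.093

Wₕ = Nₕ/N with N = 9448: 0.3346, 0.4215, 0.2440.
p̂_st = 0.3346·0.100 + 0.4215·0.102 + 0.2440·0.068 ≈ 0.09304... → 0.093.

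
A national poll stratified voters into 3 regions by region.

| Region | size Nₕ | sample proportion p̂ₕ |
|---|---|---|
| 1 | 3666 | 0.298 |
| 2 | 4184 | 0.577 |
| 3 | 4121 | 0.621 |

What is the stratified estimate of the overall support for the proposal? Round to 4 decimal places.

0.5067

Wₕ = Nₕ/N with N = 11971: 0.3062, 0.3495, 0.3442.
p̂_st = 0.3062·0.298 + 0.3495·0.577 + 0.3442·0.621 ≈ 0.506706... → 0.5067.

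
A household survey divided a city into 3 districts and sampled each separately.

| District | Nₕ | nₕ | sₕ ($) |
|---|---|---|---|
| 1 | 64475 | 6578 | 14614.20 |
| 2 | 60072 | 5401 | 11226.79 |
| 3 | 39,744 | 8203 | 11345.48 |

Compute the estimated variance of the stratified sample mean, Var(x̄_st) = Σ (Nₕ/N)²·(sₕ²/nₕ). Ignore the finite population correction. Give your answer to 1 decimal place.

9038.8

N = 164291. Term for each stratum: Wₕ²sₕ²/nₕ.
Var(x̄_st) = 5000.4764 + 3119.9933 + 918.3086 = 9038.7782 → 9038.8.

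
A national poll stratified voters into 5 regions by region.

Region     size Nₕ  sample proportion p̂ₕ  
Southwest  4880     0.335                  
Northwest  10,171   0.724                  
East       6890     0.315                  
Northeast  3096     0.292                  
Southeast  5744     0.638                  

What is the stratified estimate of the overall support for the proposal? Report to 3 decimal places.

0.511

N = 4880 + 10171 + 6890 + 3096 + 5744 = 30781.
Overall proportion = Σ (Nₕ/N)·p̂ₕ.
Σ Nₕp̂ₕ = 1634.8 + 7363.804 + 2170.35 + 904.032 + 3664.672 = 15737.658.
15737.658 / 30781 = 0.51128... → 0.511.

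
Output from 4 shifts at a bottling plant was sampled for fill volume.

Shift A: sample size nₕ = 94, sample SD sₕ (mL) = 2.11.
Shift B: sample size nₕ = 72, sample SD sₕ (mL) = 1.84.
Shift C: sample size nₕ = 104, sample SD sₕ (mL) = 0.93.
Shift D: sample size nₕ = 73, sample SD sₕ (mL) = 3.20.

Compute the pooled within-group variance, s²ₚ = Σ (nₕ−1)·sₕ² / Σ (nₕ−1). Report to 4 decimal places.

Degrees of freedom: 93 + 71 + 103 + 72 = 339.
Σ(nₕ−1)sₕ² = 93·4.4521 + 71·3.3856 + 103·0.8649 + 72·10.24 = 1480.7876.
s²ₚ = 1480.7876 / 339 = 4.368105... → 4.3681.

4.3681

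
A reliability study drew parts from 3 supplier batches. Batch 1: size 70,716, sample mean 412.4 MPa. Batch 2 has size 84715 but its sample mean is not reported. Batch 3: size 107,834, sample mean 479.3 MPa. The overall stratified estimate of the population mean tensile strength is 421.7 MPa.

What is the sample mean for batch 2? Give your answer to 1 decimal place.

N = 70716 + 84715 + 107834 = 263265.
Overall total = μ·N = 421.7·263265 = 111018850.5.
Subtract the known strata: 70716·412.4 + 107834·479.3 = 80848114.6.
Remaining total for batch 2: 111018850.5 − 80848114.6 = 30170735.9.
Divide by its size: 30170735.9 / 84715 = 356.144... → 356.1.

356.1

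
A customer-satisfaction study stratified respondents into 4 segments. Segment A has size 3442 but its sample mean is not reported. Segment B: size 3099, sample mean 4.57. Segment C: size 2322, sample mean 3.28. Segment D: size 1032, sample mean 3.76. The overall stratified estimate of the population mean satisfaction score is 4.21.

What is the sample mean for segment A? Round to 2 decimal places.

Σ Nₕx̄ₕ = N·μ, so 3442·x̄_A = 9895·4.21 − (3099·4.57 + 2322·3.28 + 1032·3.76).
= 41657.95 − 25658.91 = 15999.04.
x̄_A = 15999.04 / 3442 = 4.6482... → 4.65.

4.65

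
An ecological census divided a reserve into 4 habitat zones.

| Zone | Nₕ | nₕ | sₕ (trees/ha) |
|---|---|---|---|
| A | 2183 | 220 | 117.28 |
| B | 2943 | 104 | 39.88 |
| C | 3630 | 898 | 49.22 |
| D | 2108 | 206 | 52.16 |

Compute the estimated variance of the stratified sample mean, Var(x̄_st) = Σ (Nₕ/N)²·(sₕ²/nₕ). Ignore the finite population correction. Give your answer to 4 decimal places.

4.4450

N = 10864. Term for each stratum: Wₕ²sₕ²/nₕ.
Var(x̄_st) = 2.5243711 + 1.1222199 + 0.3011900 + 0.4972441 = 4.4450251 → 4.4450.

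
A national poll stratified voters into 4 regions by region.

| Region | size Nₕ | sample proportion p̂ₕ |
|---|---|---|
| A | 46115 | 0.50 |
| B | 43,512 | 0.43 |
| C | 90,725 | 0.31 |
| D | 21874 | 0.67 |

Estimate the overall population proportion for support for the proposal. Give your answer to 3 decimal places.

N = 46115 + 43512 + 90725 + 21874 = 202226.
Overall proportion = Σ (Nₕ/N)·p̂ₕ.
Σ Nₕp̂ₕ = 23057.5 + 18710.16 + 28124.75 + 14655.58 = 84547.99.
84547.99 / 202226 = 0.41809... → 0.418.

0.418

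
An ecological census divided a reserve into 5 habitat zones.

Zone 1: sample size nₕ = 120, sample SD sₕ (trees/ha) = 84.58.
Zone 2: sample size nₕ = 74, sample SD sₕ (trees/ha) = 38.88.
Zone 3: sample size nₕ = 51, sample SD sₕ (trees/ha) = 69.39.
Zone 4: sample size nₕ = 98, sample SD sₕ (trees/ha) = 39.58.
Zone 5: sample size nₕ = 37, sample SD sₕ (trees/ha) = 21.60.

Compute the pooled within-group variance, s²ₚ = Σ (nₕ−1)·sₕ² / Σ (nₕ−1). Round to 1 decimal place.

Degrees of freedom: 119 + 73 + 50 + 97 + 36 = 375.
Σ(nₕ−1)sₕ² = 119·7153.7764 + 73·1511.6544 + 50·4814.9721 + 97·1566.5764 + 36·466.56 = 1371152.8386.
s²ₚ = 1371152.8386 / 375 = 3656.408... → 3656.4.

3656.4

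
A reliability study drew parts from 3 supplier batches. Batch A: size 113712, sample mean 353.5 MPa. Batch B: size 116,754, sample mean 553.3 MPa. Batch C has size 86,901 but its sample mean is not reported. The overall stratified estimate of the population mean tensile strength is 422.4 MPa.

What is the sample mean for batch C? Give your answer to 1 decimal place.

336.7

Σ Nₕx̄ₕ = N·μ, so 86901·x̄_C = 317367·422.4 − (113712·353.5 + 116754·553.3).
= 134055820.8 − 104797180.2 = 29258640.6.
x̄_C = 29258640.6 / 86901 = 336.689... → 336.7.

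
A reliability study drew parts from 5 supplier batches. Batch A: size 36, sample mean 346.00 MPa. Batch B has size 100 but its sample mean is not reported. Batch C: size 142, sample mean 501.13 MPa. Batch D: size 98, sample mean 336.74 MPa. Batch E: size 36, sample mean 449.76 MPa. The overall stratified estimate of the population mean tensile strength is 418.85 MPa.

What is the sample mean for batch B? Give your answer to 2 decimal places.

Σ Nₕx̄ₕ = N·μ, so 100·x̄_B = 412·418.85 − (36·346.00 + 142·501.13 + 98·336.74 + 36·449.76).
= 172566.2 − 132808.34 = 39757.86.
x̄_B = 39757.86 / 100 = 397.5786 → 397.58.

397.58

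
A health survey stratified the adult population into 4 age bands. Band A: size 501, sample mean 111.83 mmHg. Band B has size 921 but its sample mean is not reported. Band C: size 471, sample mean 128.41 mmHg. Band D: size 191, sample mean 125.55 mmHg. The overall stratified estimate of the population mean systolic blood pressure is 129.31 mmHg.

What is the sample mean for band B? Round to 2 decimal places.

140.06

N = 501 + 921 + 471 + 191 = 2084.
Overall total = μ·N = 129.31·2084 = 269482.04.
Subtract the known strata: 501·111.83 + 471·128.41 + 191·125.55 = 140487.99.
Remaining total for band B: 269482.04 − 140487.99 = 128994.05.
Divide by its size: 128994.05 / 921 = 140.0587... → 140.06.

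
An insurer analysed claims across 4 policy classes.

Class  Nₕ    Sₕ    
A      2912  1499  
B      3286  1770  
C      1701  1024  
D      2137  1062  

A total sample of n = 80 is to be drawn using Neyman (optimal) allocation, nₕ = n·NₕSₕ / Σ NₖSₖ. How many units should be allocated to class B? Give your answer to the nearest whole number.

Σ NₕSₕ = 2912·1499 + 3286·1770 + 1701·1024 + 2137·1062 = 14192626.
Share for B: 5816220/14192626 = 0.40981.
n_B = 80 × 0.40981 = 32.784... → 33.

33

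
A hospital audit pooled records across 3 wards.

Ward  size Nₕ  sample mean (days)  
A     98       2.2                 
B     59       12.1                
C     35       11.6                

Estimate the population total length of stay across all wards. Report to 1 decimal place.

Population total = Σ Nₕ·x̄ₕ (each stratum's size times its mean).
98·2.2 + 59·12.1 + 35·11.6 = 215.6 + 713.9 + 406 = 1335.5.

1335.5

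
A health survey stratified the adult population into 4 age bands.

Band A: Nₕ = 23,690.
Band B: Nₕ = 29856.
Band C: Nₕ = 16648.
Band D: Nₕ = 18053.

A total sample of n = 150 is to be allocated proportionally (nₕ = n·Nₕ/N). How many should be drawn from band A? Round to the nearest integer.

Share of band A = 23690/88247 = 0.26845.
Allocate 150 × 0.26845 = 40.268... → 40.

40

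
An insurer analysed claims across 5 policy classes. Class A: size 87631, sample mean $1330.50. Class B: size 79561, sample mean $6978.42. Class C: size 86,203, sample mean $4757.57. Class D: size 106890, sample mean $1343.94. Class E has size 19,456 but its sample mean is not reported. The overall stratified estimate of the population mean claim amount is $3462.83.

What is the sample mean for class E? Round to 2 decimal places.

4595.23

N = 87631 + 79561 + 86203 + 106890 + 19456 = 379741.
Overall total = μ·N = 3462.83·379741 = 1314978527.03.
Subtract the known strata: 87631·1330.50 + 79561·6978.42 + 86203·4757.57 + 106890·1343.94 = 1225573672.43.
Remaining total for class E: 1314978527.03 − 1225573672.43 = 89404854.6.
Divide by its size: 89404854.6 / 19456 = 4595.2331... → 4595.23.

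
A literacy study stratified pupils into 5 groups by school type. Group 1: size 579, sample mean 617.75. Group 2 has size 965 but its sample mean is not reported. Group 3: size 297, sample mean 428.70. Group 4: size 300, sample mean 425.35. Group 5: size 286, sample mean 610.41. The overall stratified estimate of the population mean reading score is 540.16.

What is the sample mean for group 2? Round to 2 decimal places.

Σ Nₕx̄ₕ = N·μ, so 965·x̄_2 = 2427·540.16 − (579·617.75 + 297·428.70 + 300·425.35 + 286·610.41).
= 1310968.32 − 787183.41 = 523784.91.
x̄_2 = 523784.91 / 965 = 542.7823... → 542.78.

542.78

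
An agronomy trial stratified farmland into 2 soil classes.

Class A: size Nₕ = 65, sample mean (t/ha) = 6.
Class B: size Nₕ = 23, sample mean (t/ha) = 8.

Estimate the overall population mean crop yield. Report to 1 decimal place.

x̄_st = (Σ Nₕx̄ₕ) / (Σ Nₕ) = (65·6 + 23·8) / 88
= 574 / 88 = 6.523... → 6.5.

6.5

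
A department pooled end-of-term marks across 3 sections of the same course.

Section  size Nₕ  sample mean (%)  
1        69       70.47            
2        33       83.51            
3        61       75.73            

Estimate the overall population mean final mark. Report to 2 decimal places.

75.08

N = 69 + 33 + 61 = 163.
Overall mean = Σ (Nₕ/N)·x̄ₕ — weight by population share, not a simple average.
Σ Nₕx̄ₕ = 69·70.47 + 33·83.51 + 61·75.73 = 4862.43 + 2755.83 + 4619.53 = 12237.79.
Divide by N: 12237.79 / 163 = 75.0785... → 75.08.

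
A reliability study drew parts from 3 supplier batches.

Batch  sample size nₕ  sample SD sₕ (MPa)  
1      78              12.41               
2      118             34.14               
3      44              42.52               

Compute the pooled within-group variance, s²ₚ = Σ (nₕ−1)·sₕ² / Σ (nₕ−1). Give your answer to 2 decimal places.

953.45

1: (78−1)·12.41² = 77·154.0081 = 11858.6237
2: (118−1)·34.14² = 117·1165.5396 = 136368.1332
3: (44−1)·42.52² = 43·1807.9504 = 77741.8672
Numerator = 225968.6241; denominator = Σ(nₕ−1) = 237.
s²ₚ = 225968.6241/237 = 953.4541... → 953.45.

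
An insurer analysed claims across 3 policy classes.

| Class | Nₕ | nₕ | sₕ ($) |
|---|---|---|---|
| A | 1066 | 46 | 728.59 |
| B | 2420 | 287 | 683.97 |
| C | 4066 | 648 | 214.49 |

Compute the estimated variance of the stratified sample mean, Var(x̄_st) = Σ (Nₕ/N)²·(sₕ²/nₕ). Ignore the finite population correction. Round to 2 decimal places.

417.89

N = 7552; Wₕ = Nₕ/N.
class A: (1066/7552)²·728.59²/46 = 229.93179
class B: (2420/7552)²·683.97²/287 = 167.37823
class C: (4066/7552)²·214.49²/648 = 20.58021
Sum = 417.89024 → 417.89.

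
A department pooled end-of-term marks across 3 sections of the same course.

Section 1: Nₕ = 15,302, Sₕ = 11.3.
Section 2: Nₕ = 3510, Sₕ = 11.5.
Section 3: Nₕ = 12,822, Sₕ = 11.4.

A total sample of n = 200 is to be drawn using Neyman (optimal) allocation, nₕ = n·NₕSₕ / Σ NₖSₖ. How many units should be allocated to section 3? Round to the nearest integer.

81

Σ NₕSₕ = 15302·11.3 + 3510·11.5 + 12822·11.4 = 359448.4.
Share for 3: 146170.8/359448.4 = 0.40665.
n_3 = 200 × 0.40665 = 81.331... → 81.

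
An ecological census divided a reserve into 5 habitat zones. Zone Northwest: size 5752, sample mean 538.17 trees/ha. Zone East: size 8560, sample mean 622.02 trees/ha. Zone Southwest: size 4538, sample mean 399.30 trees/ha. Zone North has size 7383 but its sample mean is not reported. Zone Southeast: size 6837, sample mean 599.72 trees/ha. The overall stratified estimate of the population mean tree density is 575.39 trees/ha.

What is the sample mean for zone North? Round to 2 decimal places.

636.03

Σ Nₕx̄ₕ = N·μ, so 7383·x̄_North = 33070·575.39 − (5752·538.17 + 8560·622.02 + 4538·399.30 + 6837·599.72).
= 19028147.3 − 14332354.08 = 4695793.22.
x̄_North = 4695793.22 / 7383 = 636.0278... → 636.03.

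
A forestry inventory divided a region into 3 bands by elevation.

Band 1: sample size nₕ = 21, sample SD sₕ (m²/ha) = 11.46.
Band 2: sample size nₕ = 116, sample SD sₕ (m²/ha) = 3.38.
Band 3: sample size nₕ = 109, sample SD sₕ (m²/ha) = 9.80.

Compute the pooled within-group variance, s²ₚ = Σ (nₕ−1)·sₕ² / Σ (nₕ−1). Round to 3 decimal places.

58.900

1: (21−1)·11.46² = 20·131.3316 = 2626.632
2: (116−1)·3.38² = 115·11.4244 = 1313.806
3: (109−1)·9.80² = 108·96.04 = 10372.32
Numerator = 14312.758; denominator = Σ(nₕ−1) = 243.
s²ₚ = 14312.758/243 = 58.90024... → 58.900.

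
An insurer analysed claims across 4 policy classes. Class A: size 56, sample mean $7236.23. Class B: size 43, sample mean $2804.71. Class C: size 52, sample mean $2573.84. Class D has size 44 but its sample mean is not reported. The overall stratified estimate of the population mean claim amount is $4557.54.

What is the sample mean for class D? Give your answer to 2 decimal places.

5205.66

N = 56 + 43 + 52 + 44 = 195.
Overall total = μ·N = 4557.54·195 = 888720.3.
Subtract the known strata: 56·7236.23 + 43·2804.71 + 52·2573.84 = 659671.09.
Remaining total for class D: 888720.3 − 659671.09 = 229049.21.
Divide by its size: 229049.21 / 44 = 5205.6639... → 5205.66.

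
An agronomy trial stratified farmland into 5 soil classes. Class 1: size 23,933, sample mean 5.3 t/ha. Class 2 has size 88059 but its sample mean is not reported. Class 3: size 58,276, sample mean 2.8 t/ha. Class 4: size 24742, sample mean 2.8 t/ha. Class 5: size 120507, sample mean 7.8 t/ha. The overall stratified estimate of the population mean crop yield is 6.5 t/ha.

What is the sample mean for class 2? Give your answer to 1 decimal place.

8.5

Σ Nₕx̄ₕ = N·μ, so 88059·x̄_2 = 315517·6.5 − (23933·5.3 + 58276·2.8 + 24742·2.8 + 120507·7.8).
= 2050860.5 − 1299249.9 = 751610.6.
x̄_2 = 751610.6 / 88059 = 8.535... → 8.5.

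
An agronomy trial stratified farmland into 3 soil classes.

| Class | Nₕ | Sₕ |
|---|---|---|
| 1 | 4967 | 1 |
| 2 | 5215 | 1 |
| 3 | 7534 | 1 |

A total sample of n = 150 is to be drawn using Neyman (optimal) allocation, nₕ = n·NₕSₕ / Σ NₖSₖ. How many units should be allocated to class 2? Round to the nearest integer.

1: NₕSₕ = 4967·1 = 4967
2: NₕSₕ = 5215·1 = 5215
3: NₕSₕ = 7534·1 = 7534
Σ NₕSₕ = 17716.
n_2 = 150·5215/17716 = 44.155... → 44.

44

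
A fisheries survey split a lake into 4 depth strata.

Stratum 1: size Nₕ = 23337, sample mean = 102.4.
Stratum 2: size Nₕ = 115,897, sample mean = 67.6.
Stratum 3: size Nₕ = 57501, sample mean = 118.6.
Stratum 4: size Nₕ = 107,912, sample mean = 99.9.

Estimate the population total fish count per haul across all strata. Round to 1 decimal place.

Estimate total by summing Nₕ·x̄ₕ over strata.
23337·102.4 + 115897·67.6 + 57501·118.6 + 107912·99.9 = 2389708.8 + 7834637.2 + 6819618.6 + 10780408.8 = 27824373.4.

27824373.4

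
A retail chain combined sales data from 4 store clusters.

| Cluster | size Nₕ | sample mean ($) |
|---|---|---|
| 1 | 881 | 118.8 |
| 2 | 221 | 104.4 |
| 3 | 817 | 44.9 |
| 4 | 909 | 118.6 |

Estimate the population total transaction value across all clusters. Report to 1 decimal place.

1: 881·118.8 = 104662.8
2: 221·104.4 = 23072.4
3: 817·44.9 = 36683.3
4: 909·118.6 = 107807.4
τ̂ = Σ Nₕx̄ₕ = 272225.9.

272225.9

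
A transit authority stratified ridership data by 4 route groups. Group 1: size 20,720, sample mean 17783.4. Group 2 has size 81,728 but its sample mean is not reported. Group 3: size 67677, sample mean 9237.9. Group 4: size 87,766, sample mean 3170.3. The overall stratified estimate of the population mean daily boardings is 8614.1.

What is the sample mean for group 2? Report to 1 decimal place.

11618.9

Σ Nₕx̄ₕ = N·μ, so 81728·x̄_2 = 257891·8614.1 − (20720·17783.4 + 67677·9237.9 + 87766·3170.3).
= 2221498863.1 − 1271909956.1 = 949588907.
x̄_2 = 949588907 / 81728 = 11618.893... → 11618.9.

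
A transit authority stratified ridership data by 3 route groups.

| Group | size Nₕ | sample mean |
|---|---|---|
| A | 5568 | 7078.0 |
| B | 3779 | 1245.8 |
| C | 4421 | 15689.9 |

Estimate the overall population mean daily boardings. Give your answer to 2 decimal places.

x̄_st = (Σ Nₕx̄ₕ) / (Σ Nₕ) = (5568·7078.0 + 3779·1245.8 + 4421·15689.9) / 13768
= 113483230.1 / 13768 = 8242.5356... → 8242.54.

8242.54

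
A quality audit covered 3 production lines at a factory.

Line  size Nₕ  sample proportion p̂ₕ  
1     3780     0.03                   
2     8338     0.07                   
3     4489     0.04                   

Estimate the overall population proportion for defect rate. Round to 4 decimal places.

N = 3780 + 8338 + 4489 = 16607.
Overall proportion = Σ (Nₕ/N)·p̂ₕ.
Σ Nₕp̂ₕ = 113.4 + 583.66 + 179.56 = 876.62.
876.62 / 16607 = 0.052786... → 0.0528.

0.0528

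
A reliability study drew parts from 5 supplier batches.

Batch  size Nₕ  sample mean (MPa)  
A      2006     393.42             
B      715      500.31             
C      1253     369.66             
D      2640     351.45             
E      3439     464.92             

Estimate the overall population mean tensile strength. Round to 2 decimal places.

411.50

x̄_st = (Σ Nₕx̄ₕ) / (Σ Nₕ) = (2006·393.42 + 715·500.31 + 1253·369.66 + 2640·351.45 + 3439·464.92) / 10053
= 4136794.03 / 10053 = 411.4985... → 411.50.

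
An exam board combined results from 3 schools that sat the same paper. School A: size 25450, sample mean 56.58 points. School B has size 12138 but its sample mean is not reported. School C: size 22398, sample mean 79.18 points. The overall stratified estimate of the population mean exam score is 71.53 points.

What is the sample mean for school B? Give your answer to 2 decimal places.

N = 25450 + 12138 + 22398 = 59986.
Overall total = μ·N = 71.53·59986 = 4290798.58.
Subtract the known strata: 25450·56.58 + 22398·79.18 = 3213434.64.
Remaining total for school B: 4290798.58 − 3213434.64 = 1077363.94.
Divide by its size: 1077363.94 / 12138 = 88.7596... → 88.76.

88.76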